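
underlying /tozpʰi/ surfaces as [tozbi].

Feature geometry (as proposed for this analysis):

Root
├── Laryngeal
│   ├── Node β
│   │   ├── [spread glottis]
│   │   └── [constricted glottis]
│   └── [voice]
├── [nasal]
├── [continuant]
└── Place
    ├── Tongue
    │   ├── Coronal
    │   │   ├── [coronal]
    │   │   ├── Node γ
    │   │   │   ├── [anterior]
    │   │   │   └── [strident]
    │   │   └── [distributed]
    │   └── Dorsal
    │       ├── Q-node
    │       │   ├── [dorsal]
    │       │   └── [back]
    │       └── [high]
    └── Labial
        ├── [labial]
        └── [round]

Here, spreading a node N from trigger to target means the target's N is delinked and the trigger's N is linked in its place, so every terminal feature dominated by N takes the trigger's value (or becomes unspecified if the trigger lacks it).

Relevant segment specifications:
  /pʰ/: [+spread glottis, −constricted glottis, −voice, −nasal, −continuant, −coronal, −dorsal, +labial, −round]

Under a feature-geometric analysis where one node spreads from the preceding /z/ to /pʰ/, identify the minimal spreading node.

Laryngeal

Comparing /pʰ/ with its surface form [b], the features that change are [voice], [spread glottis].
In this geometry the lowest node dominating all of them is Laryngeal: every daughter of Laryngeal dominates only a proper subset, so no lower node suffices.
Delinking /pʰ/'s Laryngeal and associating /z/'s Laryngeal gives precisely the feature bundle of [b].
Since [continuant], [labial] are preserved even though /z/ disagrees there, no node above Laryngeal spread.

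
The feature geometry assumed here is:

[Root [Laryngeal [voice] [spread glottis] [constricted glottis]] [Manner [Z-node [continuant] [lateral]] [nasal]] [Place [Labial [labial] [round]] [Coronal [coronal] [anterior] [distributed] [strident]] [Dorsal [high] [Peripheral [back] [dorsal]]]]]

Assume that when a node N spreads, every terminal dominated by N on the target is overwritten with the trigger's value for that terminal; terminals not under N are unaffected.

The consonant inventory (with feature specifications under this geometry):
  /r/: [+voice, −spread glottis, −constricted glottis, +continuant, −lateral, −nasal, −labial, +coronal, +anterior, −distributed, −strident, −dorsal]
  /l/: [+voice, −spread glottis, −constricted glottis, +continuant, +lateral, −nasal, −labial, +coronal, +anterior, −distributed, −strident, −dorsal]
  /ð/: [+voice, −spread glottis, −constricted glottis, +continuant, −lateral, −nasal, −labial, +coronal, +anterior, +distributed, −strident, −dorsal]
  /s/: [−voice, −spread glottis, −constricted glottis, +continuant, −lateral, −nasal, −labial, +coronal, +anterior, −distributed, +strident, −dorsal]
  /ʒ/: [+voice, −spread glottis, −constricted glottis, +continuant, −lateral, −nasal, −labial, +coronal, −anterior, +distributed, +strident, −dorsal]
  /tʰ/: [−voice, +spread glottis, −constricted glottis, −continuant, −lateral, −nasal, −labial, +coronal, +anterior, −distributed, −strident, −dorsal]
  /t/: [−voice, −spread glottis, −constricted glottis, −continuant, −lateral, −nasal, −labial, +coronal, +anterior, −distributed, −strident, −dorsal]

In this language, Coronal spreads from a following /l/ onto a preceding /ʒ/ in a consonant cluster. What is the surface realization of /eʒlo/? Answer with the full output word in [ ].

[erlo]

Terminals under Coronal in this geometry: [coronal], [anterior], [distributed], [strident].
Spreading Coronal from /l/ onto /ʒ/ replaces those values with /l/'s: [+coronal], [+anterior], [−distributed], [−strident]. Features outside Coronal ([voice], [spread glottis], [constricted glottis], …) stay as in /ʒ/.
Among the inventory, only /r/ has exactly this specification, giving the surface form [erlo].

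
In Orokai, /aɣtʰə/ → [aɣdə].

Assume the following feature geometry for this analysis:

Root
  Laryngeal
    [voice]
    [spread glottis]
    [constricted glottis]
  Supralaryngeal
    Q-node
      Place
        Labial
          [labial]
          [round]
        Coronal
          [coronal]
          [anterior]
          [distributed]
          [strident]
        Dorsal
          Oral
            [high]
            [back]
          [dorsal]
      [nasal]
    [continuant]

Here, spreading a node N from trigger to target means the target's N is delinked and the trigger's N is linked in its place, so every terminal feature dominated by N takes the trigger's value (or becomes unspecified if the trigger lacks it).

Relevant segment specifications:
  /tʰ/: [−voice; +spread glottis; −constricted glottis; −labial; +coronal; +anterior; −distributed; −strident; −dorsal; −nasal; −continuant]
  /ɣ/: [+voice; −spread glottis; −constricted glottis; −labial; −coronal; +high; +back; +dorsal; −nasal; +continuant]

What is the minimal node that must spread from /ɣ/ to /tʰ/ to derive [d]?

Feature comparison: [voice], [spread glottis] differ between /tʰ/ and [d]; the remaining terminals match.
These terminals are all dominated by Laryngeal, and no proper subconstituent of Laryngeal covers them all; Laryngeal is their lowest common ancestor.
Spreading Laryngeal from /ɣ/ overwrites each of those terminals with /ɣ/'s values, yielding exactly [d].
Since [coronal], [continuant] are preserved even though /ɣ/ disagrees there, no node above Laryngeal spread.

Laryngeal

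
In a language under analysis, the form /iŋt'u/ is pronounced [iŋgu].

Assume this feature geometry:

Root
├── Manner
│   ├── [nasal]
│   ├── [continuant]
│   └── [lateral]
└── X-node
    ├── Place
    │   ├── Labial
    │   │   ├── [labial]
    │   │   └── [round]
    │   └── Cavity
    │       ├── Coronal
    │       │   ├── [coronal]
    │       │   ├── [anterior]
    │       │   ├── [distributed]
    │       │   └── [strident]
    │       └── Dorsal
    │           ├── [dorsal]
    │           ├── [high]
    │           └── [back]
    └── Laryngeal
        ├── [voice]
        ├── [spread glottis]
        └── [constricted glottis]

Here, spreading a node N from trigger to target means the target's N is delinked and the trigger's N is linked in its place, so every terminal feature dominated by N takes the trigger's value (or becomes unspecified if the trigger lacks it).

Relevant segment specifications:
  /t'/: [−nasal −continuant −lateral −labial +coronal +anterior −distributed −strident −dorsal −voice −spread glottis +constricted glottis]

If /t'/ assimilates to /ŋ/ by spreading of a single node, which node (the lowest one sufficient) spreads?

Comparing /t'/ with its surface form [g], the features that change are [voice], [constricted glottis], [coronal], [anterior], [distributed], [strident], [dorsal], [high], [back].
In this geometry the lowest node dominating all of them is X-node: every daughter of X-node dominates only a proper subset, so no lower node suffices.
Delinking /t'/'s X-node and associating /ŋ/'s X-node gives precisely the feature bundle of [g].
Had Root spread, [nasal] would have taken /ŋ/'s value; it stays as in /t'/, confirming the spreading constituent is exactly X-node.

X-node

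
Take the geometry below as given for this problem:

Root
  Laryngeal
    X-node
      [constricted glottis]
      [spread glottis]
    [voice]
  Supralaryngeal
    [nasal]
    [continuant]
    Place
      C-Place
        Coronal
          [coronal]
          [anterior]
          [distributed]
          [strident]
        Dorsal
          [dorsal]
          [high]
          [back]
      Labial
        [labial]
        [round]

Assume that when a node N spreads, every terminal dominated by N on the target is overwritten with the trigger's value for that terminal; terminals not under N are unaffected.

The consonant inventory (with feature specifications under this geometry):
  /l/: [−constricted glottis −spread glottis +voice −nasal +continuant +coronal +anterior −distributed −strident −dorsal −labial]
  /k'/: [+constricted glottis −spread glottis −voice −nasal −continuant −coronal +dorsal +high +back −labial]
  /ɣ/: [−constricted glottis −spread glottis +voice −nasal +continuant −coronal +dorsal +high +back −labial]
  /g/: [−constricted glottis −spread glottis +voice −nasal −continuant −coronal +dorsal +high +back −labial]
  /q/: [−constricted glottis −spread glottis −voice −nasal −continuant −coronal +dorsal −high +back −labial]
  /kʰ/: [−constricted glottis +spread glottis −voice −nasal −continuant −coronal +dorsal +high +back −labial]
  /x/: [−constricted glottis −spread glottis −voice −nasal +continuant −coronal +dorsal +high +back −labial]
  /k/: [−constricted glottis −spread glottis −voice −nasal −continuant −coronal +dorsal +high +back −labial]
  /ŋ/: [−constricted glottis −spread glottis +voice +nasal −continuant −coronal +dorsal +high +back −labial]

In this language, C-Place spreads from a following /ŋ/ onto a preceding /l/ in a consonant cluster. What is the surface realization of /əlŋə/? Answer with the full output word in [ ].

[əɣŋə]

C-Place immediately or transitively dominates [coronal], [anterior], [distributed], [strident], [dorsal], [high], [back].
The target acquires /ŋ/'s values for everything under C-Place — [−coronal], [+dorsal], [+high], [+back] — while keeping its own [constricted glottis], [spread glottis], [voice], ….
The resulting bundle matches /ɣ/ in the inventory; substituting it for /l/ gives [əɣŋə].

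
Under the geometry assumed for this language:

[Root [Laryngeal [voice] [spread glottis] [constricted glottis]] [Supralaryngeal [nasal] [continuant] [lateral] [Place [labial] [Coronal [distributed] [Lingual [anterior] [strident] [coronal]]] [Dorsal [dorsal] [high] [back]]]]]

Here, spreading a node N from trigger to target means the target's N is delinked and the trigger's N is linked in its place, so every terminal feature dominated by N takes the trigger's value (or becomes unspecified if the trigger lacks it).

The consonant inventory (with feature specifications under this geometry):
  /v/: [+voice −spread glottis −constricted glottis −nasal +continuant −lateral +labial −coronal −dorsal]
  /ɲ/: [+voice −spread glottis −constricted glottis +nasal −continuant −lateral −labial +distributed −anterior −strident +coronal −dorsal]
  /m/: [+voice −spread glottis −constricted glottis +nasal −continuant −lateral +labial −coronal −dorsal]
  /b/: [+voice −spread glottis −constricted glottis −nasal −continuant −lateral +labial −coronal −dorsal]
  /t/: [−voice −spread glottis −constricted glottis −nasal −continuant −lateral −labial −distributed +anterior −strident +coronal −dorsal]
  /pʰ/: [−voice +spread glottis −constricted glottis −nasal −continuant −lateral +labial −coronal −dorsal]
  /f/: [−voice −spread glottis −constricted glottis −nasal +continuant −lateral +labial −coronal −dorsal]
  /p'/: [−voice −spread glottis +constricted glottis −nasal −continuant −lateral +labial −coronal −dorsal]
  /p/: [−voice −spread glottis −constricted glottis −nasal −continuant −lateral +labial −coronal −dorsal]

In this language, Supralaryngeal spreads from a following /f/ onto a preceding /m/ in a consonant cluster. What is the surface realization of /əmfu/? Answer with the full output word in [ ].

[əvfu]

The Supralaryngeal node dominates the terminals [nasal], [continuant], [lateral], [labial], [distributed], [anterior], [strident], [coronal], [dorsal], [high], [back].
Spreading Supralaryngeal from /f/ onto /m/ replaces those values with /f/'s: [−nasal], [+continuant], [−lateral], [+labial], [−coronal], [−dorsal]. Features outside Supralaryngeal ([voice], [spread glottis], [constricted glottis]) stay as in /m/.
Among the inventory, only /v/ has exactly this specification, giving the surface form [əvfu].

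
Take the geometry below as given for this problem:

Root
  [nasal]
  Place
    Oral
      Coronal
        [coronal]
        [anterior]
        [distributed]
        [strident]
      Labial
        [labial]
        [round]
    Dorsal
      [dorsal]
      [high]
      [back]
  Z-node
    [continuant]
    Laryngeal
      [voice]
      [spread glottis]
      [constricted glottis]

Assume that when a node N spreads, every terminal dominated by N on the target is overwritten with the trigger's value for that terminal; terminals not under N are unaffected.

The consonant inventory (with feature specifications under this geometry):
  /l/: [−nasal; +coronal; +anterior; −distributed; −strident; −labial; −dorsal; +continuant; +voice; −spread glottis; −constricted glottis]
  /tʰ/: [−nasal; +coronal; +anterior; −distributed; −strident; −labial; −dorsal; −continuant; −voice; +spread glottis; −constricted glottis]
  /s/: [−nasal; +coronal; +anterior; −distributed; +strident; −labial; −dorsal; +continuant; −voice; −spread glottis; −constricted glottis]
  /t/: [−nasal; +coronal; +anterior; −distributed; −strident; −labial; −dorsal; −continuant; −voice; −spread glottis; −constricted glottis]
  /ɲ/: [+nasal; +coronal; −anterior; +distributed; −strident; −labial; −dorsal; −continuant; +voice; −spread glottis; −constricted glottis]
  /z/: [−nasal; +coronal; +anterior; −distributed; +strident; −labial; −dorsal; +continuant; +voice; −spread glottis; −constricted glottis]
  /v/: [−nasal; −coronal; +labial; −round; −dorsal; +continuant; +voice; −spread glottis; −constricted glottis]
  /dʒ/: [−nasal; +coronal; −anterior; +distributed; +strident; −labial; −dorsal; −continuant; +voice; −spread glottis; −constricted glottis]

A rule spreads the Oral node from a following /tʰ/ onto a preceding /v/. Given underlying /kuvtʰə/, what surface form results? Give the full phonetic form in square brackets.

[kultʰə]

The Oral node dominates the terminals [coronal], [anterior], [distributed], [strident], [labial], [round].
After delinking /v/'s Oral and linking /tʰ/'s, the affected terminals become [+coronal], [+anterior], [−distributed], [−strident], [−labial]; [nasal], [dorsal], [continuant], … (outside Oral) are retained from /v/.
The resulting bundle matches /l/ in the inventory; substituting it for /v/ gives [kultʰə].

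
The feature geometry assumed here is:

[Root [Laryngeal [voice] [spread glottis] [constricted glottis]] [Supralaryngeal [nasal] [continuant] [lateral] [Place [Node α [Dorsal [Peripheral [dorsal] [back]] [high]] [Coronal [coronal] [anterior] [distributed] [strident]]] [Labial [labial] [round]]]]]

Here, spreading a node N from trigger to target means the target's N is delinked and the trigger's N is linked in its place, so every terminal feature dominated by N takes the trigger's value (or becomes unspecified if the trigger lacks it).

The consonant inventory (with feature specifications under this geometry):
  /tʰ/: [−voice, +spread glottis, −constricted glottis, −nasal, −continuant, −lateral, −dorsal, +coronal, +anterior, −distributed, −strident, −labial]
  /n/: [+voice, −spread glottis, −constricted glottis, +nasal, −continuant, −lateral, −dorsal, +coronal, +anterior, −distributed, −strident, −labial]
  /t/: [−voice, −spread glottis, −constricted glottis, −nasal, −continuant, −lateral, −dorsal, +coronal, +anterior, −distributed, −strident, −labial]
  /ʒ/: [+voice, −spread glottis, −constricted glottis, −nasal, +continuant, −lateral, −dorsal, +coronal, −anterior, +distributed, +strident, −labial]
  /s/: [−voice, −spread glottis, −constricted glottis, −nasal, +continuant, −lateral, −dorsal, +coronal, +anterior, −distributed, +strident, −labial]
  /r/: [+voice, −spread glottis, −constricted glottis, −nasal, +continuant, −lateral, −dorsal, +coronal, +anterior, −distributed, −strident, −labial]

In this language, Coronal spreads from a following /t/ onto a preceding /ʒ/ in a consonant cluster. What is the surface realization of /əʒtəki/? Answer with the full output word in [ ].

The Coronal node dominates the terminals [coronal], [anterior], [distributed], [strident].
The target acquires /t/'s values for everything under Coronal — [+coronal], [+anterior], [−distributed], [−strident] — while keeping its own [voice], [spread glottis], [constricted glottis], ….
This feature bundle is that of [r], so /əʒtəki/ surfaces as [ərtəki].

[ərtəki]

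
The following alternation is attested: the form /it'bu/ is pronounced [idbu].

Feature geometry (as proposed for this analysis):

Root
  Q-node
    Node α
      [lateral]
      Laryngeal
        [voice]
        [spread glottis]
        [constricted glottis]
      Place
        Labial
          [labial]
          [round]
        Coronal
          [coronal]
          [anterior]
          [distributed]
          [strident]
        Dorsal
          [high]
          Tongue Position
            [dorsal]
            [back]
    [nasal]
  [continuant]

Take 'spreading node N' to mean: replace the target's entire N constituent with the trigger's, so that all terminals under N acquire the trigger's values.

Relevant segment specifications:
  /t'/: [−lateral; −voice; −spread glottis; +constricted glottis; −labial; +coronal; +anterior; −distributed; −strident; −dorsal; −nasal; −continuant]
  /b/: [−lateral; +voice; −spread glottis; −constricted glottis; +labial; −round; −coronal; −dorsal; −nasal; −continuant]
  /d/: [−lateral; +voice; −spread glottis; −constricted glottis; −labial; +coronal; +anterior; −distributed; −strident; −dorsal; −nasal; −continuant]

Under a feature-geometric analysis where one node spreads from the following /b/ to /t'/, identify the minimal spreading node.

Laryngeal

Comparing /t'/ with its surface form [d], the features that change are [voice], [constricted glottis].
The smallest constituent containing every changed terminal is Laryngeal — each of its daughters lacks at least one of the affected features.
Spreading Laryngeal from /b/ overwrites each of those terminals with /b/'s values, yielding exactly [d].
Had Node α or a higher node spread, [coronal], [labial] would have taken /b/'s values; they stay as in /t'/, confirming the spreading constituent is exactly Laryngeal.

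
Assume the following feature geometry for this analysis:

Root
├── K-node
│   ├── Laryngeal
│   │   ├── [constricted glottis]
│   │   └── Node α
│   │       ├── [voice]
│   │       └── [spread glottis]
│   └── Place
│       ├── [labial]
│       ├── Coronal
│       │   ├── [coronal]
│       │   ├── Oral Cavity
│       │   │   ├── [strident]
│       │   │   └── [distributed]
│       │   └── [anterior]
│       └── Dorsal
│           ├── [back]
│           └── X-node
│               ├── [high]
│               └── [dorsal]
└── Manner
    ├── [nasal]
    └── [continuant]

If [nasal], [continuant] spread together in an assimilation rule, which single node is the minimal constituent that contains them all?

Manner

[nasal] is immediately dominated by Manner.
[continuant] is immediately dominated by Manner.
The listed terminals split across distinct daughters of Manner, so Manner itself is the smallest node containing them all.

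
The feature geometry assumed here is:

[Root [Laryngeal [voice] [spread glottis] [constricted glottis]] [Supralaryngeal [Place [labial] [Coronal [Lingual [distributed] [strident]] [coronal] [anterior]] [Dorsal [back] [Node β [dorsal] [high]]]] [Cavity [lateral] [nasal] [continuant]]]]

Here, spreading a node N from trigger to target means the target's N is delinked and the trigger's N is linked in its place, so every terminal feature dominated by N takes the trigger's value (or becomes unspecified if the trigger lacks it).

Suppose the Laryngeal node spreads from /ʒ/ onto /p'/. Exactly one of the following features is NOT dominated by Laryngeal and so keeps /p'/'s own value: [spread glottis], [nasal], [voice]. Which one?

[nasal]

The terminals dominated by Laryngeal are [voice], [spread glottis], [constricted glottis].
[voice], [spread glottis] all lie under Laryngeal, so they are overwritten when Laryngeal spreads.
But [nasal] is a dependent of Cavity, outside Laryngeal; it is therefore untouched by the spreading.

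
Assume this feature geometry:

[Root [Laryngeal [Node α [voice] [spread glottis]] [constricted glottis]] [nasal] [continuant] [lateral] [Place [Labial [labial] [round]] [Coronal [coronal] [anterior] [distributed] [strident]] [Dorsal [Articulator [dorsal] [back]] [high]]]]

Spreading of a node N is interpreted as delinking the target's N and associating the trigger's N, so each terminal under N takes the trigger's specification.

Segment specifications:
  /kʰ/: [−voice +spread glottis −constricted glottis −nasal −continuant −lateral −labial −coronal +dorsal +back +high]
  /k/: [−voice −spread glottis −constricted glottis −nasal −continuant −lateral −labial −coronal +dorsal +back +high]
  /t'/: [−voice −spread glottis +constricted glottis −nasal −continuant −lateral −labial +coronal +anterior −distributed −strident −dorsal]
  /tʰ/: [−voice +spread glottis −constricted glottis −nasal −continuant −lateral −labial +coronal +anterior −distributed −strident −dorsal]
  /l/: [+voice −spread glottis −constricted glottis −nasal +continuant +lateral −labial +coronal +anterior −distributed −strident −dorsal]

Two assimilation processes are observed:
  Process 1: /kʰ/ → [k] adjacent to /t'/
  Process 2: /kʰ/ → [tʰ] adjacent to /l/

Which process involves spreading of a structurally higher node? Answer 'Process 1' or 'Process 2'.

Process 2

Process 1: the feature that changes is [spread glottis]; the minimal node is [spread glottis] (depth 3).
In Process 2, [coronal], [anterior], [distributed], [strident], [dorsal], [high], [back] change, so the minimal spreading node is Place at depth 1.
Place is closer to Root than [spread glottis], so Process 2 spreads the higher node.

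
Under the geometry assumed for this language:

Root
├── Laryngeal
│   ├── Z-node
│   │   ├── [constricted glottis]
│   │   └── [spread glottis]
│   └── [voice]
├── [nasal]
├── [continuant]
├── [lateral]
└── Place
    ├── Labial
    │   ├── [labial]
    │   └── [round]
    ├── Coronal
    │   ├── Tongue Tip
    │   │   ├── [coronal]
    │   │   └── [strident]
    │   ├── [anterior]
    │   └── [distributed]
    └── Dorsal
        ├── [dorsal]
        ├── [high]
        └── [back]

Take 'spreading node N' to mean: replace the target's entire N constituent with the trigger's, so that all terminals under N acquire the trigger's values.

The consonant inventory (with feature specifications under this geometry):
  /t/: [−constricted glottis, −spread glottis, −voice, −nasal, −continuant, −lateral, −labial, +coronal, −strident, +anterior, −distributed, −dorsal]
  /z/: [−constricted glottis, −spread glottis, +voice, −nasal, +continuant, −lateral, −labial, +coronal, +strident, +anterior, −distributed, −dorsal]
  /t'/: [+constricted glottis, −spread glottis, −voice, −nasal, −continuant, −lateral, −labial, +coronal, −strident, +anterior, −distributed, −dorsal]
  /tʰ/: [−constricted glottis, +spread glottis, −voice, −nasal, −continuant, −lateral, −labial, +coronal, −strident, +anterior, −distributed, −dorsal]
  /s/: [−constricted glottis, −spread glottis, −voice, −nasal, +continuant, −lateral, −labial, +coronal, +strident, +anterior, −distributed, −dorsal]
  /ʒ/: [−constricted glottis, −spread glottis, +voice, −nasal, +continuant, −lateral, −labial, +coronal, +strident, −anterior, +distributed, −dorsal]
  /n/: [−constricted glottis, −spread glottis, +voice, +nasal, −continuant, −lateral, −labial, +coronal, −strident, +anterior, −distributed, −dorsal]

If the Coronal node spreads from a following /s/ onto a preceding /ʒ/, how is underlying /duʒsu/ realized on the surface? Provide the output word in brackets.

Coronal immediately or transitively dominates [coronal], [strident], [anterior], [distributed].
The target acquires /s/'s values for everything under Coronal — [+coronal], [+strident], [+anterior], [−distributed] — while keeping its own [constricted glottis], [spread glottis], [voice], ….
This feature bundle is that of [z], so /duʒsu/ surfaces as [duzsu].

[duzsu]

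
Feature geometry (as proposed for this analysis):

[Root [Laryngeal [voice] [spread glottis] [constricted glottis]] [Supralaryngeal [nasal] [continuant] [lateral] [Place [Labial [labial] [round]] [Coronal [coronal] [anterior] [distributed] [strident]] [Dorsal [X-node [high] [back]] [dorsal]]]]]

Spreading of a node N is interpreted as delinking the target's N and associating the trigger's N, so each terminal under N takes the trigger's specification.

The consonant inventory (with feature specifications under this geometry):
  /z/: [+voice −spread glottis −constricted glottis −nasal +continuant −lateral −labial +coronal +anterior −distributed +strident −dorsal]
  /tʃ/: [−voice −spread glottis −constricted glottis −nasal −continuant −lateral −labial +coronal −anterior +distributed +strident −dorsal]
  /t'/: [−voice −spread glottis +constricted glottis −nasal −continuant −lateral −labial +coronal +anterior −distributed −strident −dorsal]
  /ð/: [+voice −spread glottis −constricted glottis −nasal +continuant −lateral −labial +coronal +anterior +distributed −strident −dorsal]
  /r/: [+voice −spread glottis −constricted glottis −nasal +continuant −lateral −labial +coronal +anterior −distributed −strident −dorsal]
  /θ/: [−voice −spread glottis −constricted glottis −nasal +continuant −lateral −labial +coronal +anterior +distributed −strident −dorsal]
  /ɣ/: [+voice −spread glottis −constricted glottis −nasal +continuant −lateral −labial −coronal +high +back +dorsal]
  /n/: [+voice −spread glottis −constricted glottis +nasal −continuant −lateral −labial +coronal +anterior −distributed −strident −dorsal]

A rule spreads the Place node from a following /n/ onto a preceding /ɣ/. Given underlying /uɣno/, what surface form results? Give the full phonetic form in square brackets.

[urno]

Terminals under Place in this geometry: [labial], [round], [coronal], [anterior], [distributed], [strident], [high], [back], [dorsal].
The target acquires /n/'s values for everything under Place — [−labial], [+coronal], [+anterior], [−distributed], [−strident], [−dorsal] — while keeping its own [voice], [spread glottis], [constricted glottis], ….
This feature bundle is that of [r], so /uɣno/ surfaces as [urno].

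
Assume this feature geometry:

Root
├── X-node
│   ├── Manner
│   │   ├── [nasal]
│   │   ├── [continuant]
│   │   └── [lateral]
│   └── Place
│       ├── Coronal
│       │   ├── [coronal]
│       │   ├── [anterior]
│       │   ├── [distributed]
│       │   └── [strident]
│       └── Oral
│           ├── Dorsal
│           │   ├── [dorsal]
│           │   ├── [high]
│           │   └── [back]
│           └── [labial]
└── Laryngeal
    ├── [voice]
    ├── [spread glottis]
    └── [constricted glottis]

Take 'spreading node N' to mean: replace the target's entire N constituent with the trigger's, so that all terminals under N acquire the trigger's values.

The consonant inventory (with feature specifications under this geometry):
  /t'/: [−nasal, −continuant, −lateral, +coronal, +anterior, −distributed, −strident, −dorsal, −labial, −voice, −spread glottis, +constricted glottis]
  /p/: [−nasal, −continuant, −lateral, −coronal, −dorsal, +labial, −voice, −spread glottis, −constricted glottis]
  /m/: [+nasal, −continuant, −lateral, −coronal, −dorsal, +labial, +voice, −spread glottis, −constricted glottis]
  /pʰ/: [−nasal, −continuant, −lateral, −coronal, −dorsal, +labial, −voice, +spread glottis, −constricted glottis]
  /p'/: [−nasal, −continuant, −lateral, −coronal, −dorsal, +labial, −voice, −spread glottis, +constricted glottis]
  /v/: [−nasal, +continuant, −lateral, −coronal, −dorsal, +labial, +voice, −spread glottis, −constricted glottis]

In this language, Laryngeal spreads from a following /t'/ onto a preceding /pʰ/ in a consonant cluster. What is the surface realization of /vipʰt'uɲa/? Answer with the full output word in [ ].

The Laryngeal node dominates the terminals [voice], [spread glottis], [constricted glottis].
Spreading Laryngeal from /t'/ onto /pʰ/ replaces those values with /t'/'s: [−voice], [−spread glottis], [+constricted glottis]. Features outside Laryngeal ([nasal], [continuant], [lateral], …) stay as in /pʰ/.
The resulting bundle matches /p'/ in the inventory; substituting it for /pʰ/ gives [vip't'uɲa].

[vip't'uɲa]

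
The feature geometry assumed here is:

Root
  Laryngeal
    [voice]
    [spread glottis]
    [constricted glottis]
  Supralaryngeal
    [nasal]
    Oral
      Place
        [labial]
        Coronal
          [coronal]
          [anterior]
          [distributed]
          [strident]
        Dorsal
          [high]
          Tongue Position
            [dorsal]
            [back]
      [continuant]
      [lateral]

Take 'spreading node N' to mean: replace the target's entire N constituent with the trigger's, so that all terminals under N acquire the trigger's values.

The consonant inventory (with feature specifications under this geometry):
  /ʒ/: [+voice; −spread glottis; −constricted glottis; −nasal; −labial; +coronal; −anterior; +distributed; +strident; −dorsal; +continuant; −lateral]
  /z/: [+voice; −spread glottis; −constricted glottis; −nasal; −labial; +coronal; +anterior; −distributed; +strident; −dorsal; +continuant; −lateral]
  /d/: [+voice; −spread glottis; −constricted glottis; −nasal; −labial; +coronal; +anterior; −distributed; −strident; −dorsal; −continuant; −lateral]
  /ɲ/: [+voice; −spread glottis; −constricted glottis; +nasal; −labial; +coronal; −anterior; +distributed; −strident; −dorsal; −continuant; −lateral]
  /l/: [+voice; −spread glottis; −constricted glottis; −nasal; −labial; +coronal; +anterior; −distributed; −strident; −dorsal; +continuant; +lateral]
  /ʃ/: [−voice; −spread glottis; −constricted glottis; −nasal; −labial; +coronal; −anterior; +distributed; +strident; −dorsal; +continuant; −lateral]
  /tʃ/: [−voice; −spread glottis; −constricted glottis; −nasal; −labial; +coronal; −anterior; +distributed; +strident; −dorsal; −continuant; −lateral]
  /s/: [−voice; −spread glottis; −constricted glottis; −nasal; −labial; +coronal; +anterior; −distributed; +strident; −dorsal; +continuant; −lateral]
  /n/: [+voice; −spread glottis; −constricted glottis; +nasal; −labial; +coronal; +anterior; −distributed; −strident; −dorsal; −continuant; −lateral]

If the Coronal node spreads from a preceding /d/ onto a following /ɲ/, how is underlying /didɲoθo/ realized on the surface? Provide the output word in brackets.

Terminals under Coronal in this geometry: [coronal], [anterior], [distributed], [strident].
After delinking /ɲ/'s Coronal and linking /d/'s, the affected terminals become [+coronal], [+anterior], [−distributed], [−strident]; [voice], [spread glottis], [constricted glottis], … (outside Coronal) are retained from /ɲ/.
Among the inventory, only /n/ has exactly this specification, giving the surface form [didnoθo].

[didnoθo]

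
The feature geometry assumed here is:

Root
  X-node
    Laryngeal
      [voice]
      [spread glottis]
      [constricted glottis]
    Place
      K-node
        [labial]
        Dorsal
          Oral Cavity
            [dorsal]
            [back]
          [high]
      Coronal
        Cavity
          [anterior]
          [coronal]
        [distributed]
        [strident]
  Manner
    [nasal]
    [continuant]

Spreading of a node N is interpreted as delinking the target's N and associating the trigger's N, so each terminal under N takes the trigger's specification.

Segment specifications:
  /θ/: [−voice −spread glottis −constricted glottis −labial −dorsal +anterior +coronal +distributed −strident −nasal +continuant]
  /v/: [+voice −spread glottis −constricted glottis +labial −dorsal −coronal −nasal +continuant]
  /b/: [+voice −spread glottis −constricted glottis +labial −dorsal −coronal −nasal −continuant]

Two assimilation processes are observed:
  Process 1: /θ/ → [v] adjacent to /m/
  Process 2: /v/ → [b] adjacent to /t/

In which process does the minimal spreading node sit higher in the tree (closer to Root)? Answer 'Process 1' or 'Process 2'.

In Process 1, [voice], [labial], [coronal], [anterior], [distributed], [strident] change, so the minimal spreading node is X-node at depth 1.
In Process 2, [continuant] changes, so the minimal spreading node is [continuant] at depth 2.
Depth 1 < depth 2; Process 1 involves the structurally higher constituent X-node.

Process 1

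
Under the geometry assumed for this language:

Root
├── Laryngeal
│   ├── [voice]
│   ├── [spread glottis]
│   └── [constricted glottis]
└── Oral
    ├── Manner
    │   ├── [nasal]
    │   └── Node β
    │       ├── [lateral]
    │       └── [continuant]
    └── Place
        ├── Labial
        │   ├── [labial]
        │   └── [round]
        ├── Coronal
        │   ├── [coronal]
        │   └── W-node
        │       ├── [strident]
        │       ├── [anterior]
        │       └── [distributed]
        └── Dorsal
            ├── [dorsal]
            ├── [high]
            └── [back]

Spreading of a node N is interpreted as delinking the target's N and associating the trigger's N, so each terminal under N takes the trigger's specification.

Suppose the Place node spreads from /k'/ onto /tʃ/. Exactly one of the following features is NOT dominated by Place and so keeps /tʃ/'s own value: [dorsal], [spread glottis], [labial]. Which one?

[spread glottis]

Under this geometry, Place contains [labial], [round], [coronal], [strident], [anterior], [distributed], [dorsal], [high], [back].
Spreading Place replaces [labial], [dorsal] with the trigger's values, since each sits inside the Place constituent.
[spread glottis] is not within the Place subtree (it hangs from Laryngeal), so /tʃ/'s [spread glottis] value survives.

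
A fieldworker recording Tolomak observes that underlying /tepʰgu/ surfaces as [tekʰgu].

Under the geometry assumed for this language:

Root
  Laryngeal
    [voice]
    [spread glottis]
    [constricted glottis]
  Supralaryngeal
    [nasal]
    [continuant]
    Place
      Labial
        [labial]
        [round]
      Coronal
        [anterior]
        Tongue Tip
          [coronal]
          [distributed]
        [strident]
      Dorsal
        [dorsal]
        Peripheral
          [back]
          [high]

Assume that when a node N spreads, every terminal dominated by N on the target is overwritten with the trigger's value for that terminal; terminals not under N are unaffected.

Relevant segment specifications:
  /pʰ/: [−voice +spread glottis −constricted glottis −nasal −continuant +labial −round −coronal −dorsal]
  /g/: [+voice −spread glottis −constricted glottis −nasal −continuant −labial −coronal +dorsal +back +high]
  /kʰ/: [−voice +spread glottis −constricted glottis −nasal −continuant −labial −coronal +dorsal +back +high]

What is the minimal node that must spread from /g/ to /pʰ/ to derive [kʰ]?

Place

The alternation /pʰ/ → [kʰ] changes [labial], [round], [dorsal], [high], [back] and nothing else.
Tracing each changed feature up the tree, the paths first meet at Place; any lower node misses at least one of them.
Delinking /pʰ/'s Place and associating /g/'s Place gives precisely the feature bundle of [kʰ].
[voice], [spread glottis] stay as in /pʰ/ although /g/ differs there, so no node dominating them spread; among the remaining candidates Place is the lowest that derives the output.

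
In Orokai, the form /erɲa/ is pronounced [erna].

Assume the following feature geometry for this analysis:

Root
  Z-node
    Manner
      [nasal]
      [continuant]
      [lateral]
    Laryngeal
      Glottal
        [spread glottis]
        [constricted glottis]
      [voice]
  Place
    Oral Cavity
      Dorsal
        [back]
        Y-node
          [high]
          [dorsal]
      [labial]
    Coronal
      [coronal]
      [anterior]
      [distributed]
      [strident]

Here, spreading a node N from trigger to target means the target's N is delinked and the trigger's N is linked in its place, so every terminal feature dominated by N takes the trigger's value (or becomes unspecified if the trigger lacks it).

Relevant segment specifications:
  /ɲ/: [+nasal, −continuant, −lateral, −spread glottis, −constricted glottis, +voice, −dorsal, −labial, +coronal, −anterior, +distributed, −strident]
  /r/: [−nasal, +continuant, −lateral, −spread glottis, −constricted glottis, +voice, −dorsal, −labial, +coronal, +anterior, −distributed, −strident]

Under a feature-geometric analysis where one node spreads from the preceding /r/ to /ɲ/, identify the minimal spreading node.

Comparing /ɲ/ with its surface form [n], the features that change are [anterior], [distributed].
Tracing each changed feature up the tree, the paths first meet at Coronal; any lower node misses at least one of them.
Delinking /ɲ/'s Coronal and associating /r/'s Coronal gives precisely the feature bundle of [n].
Features on which the two segments disagree outside Coronal, such as [continuant], [nasal], are unchanged — nothing dominating them spread, and Coronal is the minimal sufficient constituent.

Coronal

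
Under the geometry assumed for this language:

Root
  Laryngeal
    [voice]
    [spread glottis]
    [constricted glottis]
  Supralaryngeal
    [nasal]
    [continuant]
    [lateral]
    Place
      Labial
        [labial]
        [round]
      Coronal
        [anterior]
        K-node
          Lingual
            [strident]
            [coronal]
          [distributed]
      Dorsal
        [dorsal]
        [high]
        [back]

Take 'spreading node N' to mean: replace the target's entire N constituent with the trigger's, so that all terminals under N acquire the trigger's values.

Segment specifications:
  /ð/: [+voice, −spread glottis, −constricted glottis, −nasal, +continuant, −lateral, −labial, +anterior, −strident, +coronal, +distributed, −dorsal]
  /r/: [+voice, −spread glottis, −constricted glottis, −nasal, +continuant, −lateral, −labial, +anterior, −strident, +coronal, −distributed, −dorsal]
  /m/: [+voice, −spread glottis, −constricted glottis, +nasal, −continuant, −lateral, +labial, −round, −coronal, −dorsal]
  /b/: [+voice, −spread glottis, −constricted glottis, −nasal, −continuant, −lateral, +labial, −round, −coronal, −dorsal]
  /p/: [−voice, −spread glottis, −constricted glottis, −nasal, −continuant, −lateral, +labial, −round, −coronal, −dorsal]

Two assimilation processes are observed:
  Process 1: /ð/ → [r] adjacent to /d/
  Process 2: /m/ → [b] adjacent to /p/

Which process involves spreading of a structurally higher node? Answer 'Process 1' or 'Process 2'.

Process 2

Process 1 alters [distributed]; the lowest dominating node is [distributed] (depth 5 from Root).
In Process 2, [nasal] changes, so the minimal spreading node is [nasal] at depth 2.
[nasal] (depth 2) sits above [distributed] (depth 5), making Process 2 the one with the higher spreading node.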